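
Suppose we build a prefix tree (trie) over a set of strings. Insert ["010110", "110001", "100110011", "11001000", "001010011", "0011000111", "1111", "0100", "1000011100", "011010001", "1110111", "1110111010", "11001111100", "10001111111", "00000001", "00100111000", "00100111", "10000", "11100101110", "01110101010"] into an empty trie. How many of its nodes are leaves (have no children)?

17

A leaf is a node with no children — equivalently, the end of a word that is not a proper prefix of any other stored word.
Those words: "00000001", "00100111000", "001010011", "0011000111", "0100", "010110", "011010001", "01110101010", "1000011100", "10001111111", "100110011", "110001", "11001000", "11001111100", "11100101110", "1110111010", "1111"
Leaf count: 17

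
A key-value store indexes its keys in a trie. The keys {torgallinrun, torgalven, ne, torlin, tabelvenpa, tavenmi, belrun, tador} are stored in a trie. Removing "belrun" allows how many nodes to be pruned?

6

Walk "belrun" from the leaf back toward the root, removing each node that no remaining word uses.
No other word shares any prefix with "belrun", so all 6 of its nodes go.
Nodes removed: 6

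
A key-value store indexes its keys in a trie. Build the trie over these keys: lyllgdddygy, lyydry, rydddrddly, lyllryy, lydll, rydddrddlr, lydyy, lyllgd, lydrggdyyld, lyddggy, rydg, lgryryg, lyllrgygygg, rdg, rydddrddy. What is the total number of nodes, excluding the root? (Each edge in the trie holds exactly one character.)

62

Trace insertions, counting only characters that open a new branch:
  "lyllgdddygy" → 11 new (l, y, l, l, g, d, d, d, y, g, y)
  "lyydry" → prefix "ly" already present; 4 new (y, d, r, y)
  "rydddrddly" → 10 new (r, y, d, d, d, r, d, d, l, y)
  "lyllryy" → prefix "lyll" already present; 3 new (r, y, y)
  "lydll" → prefix "ly" already present; 3 new (d, l, l)
  "rydddrddlr" → prefix "rydddrddl" already present; 1 new (r)
  "lydyy" → prefix "lyd" already present; 2 new (y, y)
  "lyllgd" → prefix "lyllgd" already present; 0 new (none)
  "lydrggdyyld" → prefix "lyd" already present; 8 new (r, g, g, d, y, y, l, d)
  "lyddggy" → prefix "lyd" already present; 4 new (d, g, g, y)
  "rydg" → prefix "ryd" already present; 1 new (g)
  "lgryryg" → prefix "l" already present; 6 new (g, r, y, r, y, g)
  "lyllrgygygg" → prefix "lyllr" already present; 6 new (g, y, g, y, g, g)
  "rdg" → prefix "r" already present; 2 new (d, g)
  "rydddrddy" → prefix "rydddrdd" already present; 1 new (y)
Total nodes = 11 + 4 + 10 + 3 + 3 + 1 + 2 + 0 + 8 + 4 + 1 + 6 + 6 + 2 + 1 = 62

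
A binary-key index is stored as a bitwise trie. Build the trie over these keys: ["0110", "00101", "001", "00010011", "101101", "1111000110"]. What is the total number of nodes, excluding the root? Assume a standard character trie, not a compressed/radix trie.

29

Trie structure (* marks end of a word):
(root)
├─ 0
│  ├─ 0
│  │  ├─ 0
│  │  │  └─ 1
│  │  │     └─ 0
│  │  │        └─ 0
│  │  │           └─ 1
│  │  │              └─ 1 *
│  │  └─ 1 *
│  │     └─ 0
│  │        └─ 1 *
│  └─ 1
│     └─ 1
│        └─ 0 *
└─ 1
   ├─ 0
   │  └─ 1
   │     └─ 1
   │        └─ 0
   │           └─ 1 *
   └─ 1
      └─ 1
         └─ 1
            └─ 0
               └─ 0
                  └─ 0
                     └─ 1
                        └─ 1
                           └─ 0 *
Counting every labelled node above: 29.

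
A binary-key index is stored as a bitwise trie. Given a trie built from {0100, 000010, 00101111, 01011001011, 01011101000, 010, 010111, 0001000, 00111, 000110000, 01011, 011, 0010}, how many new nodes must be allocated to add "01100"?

2

"011" is already a path in the trie; the remaining "00" must be added.
So 5 − 3 = 2 new nodes.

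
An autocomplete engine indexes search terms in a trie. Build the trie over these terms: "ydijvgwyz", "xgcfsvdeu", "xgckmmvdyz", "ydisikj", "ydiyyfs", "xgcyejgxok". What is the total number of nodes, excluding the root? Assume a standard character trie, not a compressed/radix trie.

Count nodes per top-level branch (shared prefixes stored once):
  'x'-branch (xgcfsvdeu, xgckmmvdyz, xgcyejgxok): 23 nodes
  'y'-branch (ydijvgwyz, ydisikj, ydiyyfs): 17 nodes
Sum: 40

40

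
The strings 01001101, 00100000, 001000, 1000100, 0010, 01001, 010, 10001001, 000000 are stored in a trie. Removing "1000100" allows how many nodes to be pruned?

Walk "1000100" from the leaf back toward the root, removing each node that no remaining word uses.
Every node on "1000100" is still needed (e.g. by "10001001"), so nothing is freed.
Nodes removed: 0

0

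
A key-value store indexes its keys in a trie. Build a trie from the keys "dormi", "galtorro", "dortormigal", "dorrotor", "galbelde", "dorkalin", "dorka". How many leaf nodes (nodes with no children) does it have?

6

A leaf is a node with no children — equivalently, the end of a word that is not a proper prefix of any other stored word.
Those words: "dorkalin", "dormi", "dorrotor", "dortormigal", "galbelde", "galtorro"
Leaf count: 6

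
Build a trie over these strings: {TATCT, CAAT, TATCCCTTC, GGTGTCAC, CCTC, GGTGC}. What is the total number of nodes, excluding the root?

Trie structure (* marks end of a word):
(root)
├─ C
│  ├─ A
│  │  └─ A
│  │     └─ T *
│  └─ C
│     └─ T
│        └─ C *
├─ G
│  └─ G
│     └─ T
│        └─ G
│           ├─ C *
│           └─ T
│              └─ C
│                 └─ A
│                    └─ C *
└─ T
   └─ A
      └─ T
         └─ C
            ├─ C
            │  └─ C
            │     └─ T
            │        └─ T
            │           └─ C *
            └─ T *
Counting every labelled node above: 26.

26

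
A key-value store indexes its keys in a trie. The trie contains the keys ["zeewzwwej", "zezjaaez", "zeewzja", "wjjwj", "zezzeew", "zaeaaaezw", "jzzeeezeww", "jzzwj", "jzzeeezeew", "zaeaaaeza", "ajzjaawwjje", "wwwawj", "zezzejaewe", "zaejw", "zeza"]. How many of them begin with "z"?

Walk to "z"; the words in its subtree are exactly those with that prefix.
Matches: "zaeaaaeza", "zaeaaaezw", "zaejw", "zeewzja", "zeewzwwej", "zeza", "zezjaaez", "zezzeew", "zezzejaewe"
Count: 9

9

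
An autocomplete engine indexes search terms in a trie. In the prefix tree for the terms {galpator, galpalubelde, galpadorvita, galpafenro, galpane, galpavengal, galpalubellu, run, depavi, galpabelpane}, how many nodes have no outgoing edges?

10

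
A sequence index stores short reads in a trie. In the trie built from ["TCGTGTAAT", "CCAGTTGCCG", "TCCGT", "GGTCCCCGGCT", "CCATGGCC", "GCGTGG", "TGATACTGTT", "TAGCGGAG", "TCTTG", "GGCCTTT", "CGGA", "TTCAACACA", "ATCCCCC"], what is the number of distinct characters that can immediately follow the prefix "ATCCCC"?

The children of the "ATCCCC" node are the distinct next characters among strings starting with "ATCCCC".
Distinct next characters after "ATCCCC": C.
That node has 1 child edge.

1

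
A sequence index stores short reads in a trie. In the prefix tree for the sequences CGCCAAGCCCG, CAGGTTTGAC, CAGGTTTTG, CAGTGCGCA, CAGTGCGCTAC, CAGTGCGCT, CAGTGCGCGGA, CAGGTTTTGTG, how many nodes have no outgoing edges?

6

Leaves are exactly the stored words that no other stored word extends.
Those words: "CAGGTTTGAC", "CAGGTTTTGTG", "CAGTGCGCA", "CAGTGCGCGGA", "CAGTGCGCTAC", "CGCCAAGCCCG"
Leaf count: 6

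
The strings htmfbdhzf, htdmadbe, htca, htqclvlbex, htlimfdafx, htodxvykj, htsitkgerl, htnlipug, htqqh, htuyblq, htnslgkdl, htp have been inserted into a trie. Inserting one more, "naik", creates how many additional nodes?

"naik" shares no prefix with any stored word, so all 4 characters open new nodes.
4 − 0 = 4 new nodes.

4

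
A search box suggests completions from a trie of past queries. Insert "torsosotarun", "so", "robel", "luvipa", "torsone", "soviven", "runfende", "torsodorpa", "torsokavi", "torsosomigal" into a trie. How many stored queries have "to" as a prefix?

5

Traverse to the node for "to", then collect every word in that subtree.
Words under "to": torsodorpa, torsokavi, torsone, torsosomigal, torsosotarun
Count: 5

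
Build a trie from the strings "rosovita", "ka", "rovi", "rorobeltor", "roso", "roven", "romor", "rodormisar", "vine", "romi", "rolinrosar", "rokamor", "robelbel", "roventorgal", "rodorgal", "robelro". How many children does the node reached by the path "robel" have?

2

The children of the "robel" node are the distinct next characters among strings starting with "robel".
Distinct next characters after "robel": b, r.
That node has 2 child edges.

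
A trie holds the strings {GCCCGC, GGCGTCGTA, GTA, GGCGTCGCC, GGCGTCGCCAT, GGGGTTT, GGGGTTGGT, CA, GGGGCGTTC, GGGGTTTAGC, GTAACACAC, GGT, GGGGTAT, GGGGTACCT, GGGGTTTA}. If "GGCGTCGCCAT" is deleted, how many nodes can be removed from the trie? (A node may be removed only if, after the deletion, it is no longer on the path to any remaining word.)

Walk "GGCGTCGCCAT" from the leaf back toward the root, removing each node that no remaining word uses.
The suffix "AT" (2 nodes) is used only by "GGCGTCGCCAT"; "GGCGTCGCC" is itself a stored word, so pruning stops there.
Nodes removed: 2

2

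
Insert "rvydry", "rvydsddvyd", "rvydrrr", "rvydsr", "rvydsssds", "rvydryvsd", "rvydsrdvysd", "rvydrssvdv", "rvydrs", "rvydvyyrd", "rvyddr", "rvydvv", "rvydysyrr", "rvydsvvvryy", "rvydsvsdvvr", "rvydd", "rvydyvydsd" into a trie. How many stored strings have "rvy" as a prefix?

17

Traverse to the node for "rvy", then collect every word in that subtree.
Matches: "rvydd", "rvyddr", "rvydrrr", "rvydrs", "rvydrssvdv", "rvydry", "rvydryvsd", "rvydsddvyd", "rvydsr", "rvydsrdvysd", "rvydsssds", "rvydsvsdvvr", "rvydsvvvryy", "rvydvv", "rvydvyyrd", "rvydysyrr", "rvydyvydsd"
Count: 17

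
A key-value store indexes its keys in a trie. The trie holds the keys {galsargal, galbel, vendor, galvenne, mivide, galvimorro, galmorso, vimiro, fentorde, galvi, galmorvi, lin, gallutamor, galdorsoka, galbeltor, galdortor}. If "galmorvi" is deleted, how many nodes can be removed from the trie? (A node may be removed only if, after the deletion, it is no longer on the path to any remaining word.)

A node on "galmorvi"'s path can go only if nothing else ends at it or branches off below it.
The suffix "vi" (2 nodes) is used only by "galmorvi"; the node for "galmor" still has the child "s", so pruning stops there.
Nodes removed: 2

2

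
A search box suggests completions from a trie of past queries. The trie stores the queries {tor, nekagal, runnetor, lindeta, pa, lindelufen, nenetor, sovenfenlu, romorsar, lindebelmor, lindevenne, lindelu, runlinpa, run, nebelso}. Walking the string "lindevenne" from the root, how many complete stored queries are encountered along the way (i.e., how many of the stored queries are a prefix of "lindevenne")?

Check each prefix of "lindevenne" against the stored set — each match is an end-marker on the path.
Prefixes of the query that are stored words: "lindevenne"
Count: 1

1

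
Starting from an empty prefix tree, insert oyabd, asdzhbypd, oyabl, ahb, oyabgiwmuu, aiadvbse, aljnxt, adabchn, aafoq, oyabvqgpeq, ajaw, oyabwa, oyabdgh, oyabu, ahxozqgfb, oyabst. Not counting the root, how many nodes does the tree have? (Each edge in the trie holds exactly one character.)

Insert word by word; a character creates a node only if that edge doesn't already exist:
  "oyabd" → 5 new (o, y, a, b, d)
  "asdzhbypd" → 9 new (a, s, d, z, h, b, y, p, d)
  "oyabl" → prefix "oyab" already present; 1 new (l)
  "ahb" → prefix "a" already present; 2 new (h, b)
  "oyabgiwmuu" → prefix "oyab" already present; 6 new (g, i, w, m, u, u)
  "aiadvbse" → prefix "a" already present; 7 new (i, a, d, v, b, s, e)
  "aljnxt" → prefix "a" already present; 5 new (l, j, n, x, t)
  "adabchn" → prefix "a" already present; 6 new (d, a, b, c, h, n)
  "aafoq" → prefix "a" already present; 4 new (a, f, o, q)
  "oyabvqgpeq" → prefix "oyab" already present; 6 new (v, q, g, p, e, q)
  "ajaw" → prefix "a" already present; 3 new (j, a, w)
  "oyabwa" → prefix "oyab" already present; 2 new (w, a)
  "oyabdgh" → prefix "oyabd" already present; 2 new (g, h)
  "oyabu" → prefix "oyab" already present; 1 new (u)
  "ahxozqgfb" → prefix "ah" already present; 7 new (x, o, z, q, g, f, b)
  "oyabst" → prefix "oyab" already present; 2 new (s, t)
Total nodes = 5 + 9 + 1 + 2 + 6 + 7 + 5 + 6 + 4 + 6 + 3 + 2 + 2 + 1 + 7 + 2 = 68

68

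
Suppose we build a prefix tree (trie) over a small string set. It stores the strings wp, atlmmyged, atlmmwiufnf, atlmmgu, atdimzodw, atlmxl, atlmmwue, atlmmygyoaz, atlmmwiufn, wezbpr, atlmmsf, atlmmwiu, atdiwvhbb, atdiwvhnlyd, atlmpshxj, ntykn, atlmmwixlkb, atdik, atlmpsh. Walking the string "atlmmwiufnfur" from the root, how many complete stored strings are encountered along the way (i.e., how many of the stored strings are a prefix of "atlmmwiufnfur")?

Check each prefix of "atlmmwiufnfur" against the stored set — each match is an end-marker on the path.
Prefixes of the query that are stored words: "atlmmwiu", "atlmmwiufn", "atlmmwiufnf"
Count: 3

3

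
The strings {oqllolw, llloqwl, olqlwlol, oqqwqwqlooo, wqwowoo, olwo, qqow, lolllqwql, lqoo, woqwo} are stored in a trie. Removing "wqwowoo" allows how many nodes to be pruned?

6

Walk "wqwowoo" from the leaf back toward the root, removing each node that no remaining word uses.
The suffix "qwowoo" (6 nodes) is used only by "wqwowoo"; the node for "w" still has the child "o", so pruning stops there.
Nodes removed: 6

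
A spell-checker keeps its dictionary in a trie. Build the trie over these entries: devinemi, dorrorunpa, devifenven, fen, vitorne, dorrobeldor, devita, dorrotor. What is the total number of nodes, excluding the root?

For each word, the new-node count is its length minus the longest prefix already in the trie:
  "devinemi" → 8 new (d, e, v, i, n, e, m, i)
  "dorrorunpa" → prefix "d" already present; 9 new (o, r, r, o, r, u, n, p, a)
  "devifenven" → prefix "devi" already present; 6 new (f, e, n, v, e, n)
  "fen" → 3 new (f, e, n)
  "vitorne" → 7 new (v, i, t, o, r, n, e)
  "dorrobeldor" → prefix "dorro" already present; 6 new (b, e, l, d, o, r)
  "devita" → prefix "devi" already present; 2 new (t, a)
  "dorrotor" → prefix "dorro" already present; 3 new (t, o, r)
Total nodes = 8 + 9 + 6 + 3 + 7 + 6 + 2 + 3 = 44

44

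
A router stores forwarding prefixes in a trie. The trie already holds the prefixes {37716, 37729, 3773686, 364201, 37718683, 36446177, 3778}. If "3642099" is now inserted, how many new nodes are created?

"36420" is already a path in the trie; the remaining "99" must be added.
Each of the 2 remaining characters creates one node.

2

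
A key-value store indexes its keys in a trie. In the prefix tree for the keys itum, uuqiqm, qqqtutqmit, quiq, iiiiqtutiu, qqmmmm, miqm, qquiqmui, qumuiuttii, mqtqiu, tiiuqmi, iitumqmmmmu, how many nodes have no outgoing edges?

A leaf is a node with no children — equivalently, the end of a word that is not a proper prefix of any other stored word.
Those words: "iiiiqtutiu", "iitumqmmmmu", "itum", "miqm", "mqtqiu", "qqmmmm", "qqqtutqmit", "qquiqmui", "quiq", "qumuiuttii", "tiiuqmi", "uuqiqm"
Leaf count: 12

12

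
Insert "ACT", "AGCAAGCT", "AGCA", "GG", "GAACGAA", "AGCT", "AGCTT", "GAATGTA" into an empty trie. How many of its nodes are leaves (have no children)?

6

A leaf is a node with no children — equivalently, the end of a word that is not a proper prefix of any other stored word.
Those words: "ACT", "AGCAAGCT", "AGCTT", "GAACGAA", "GAATGTA", "GG"
Leaf count: 6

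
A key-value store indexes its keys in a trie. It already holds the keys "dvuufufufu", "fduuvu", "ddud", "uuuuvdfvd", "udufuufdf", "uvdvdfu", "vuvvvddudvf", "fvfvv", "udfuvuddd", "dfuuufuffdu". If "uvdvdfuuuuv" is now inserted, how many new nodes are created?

4

"uvdvdfu" is already a path in the trie; the remaining "uuuv" must be added.
Each of the 4 remaining characters creates one node.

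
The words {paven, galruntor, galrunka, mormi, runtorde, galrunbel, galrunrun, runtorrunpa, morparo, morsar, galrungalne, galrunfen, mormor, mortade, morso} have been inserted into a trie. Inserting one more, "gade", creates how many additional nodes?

"ga" is already a path in the trie; the remaining "de" must be added.
New nodes needed: |"gade"| − 2 = 4 − 2 = 2.

2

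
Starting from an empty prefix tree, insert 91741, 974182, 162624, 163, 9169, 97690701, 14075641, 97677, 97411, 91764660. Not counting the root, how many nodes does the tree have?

For each word, the new-node count is its length minus the longest prefix already in the trie:
  "91741" → 5 new (9, 1, 7, 4, 1)
  "974182" → prefix "9" already present; 5 new (7, 4, 1, 8, 2)
  "162624" → 6 new (1, 6, 2, 6, 2, 4)
  "163" → prefix "16" already present; 1 new (3)
  "9169" → prefix "91" already present; 2 new (6, 9)
  "97690701" → prefix "97" already present; 6 new (6, 9, 0, 7, 0, 1)
  "14075641" → prefix "1" already present; 7 new (4, 0, 7, 5, 6, 4, 1)
  "97677" → prefix "976" already present; 2 new (7, 7)
  "97411" → prefix "9741" already present; 1 new (1)
  "91764660" → prefix "917" already present; 5 new (6, 4, 6, 6, 0)
Total nodes = 5 + 5 + 6 + 1 + 2 + 6 + 7 + 2 + 1 + 5 = 40

40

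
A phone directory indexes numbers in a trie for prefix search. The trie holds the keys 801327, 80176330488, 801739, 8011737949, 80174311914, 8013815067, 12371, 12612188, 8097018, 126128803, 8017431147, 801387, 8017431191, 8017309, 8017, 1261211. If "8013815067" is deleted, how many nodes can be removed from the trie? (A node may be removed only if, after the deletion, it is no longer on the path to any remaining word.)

5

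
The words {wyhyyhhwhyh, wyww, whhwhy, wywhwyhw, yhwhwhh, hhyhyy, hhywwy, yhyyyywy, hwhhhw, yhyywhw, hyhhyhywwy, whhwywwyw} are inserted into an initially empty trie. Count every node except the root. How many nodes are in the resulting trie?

Count nodes per top-level branch (shared prefixes stored once):
  'h'-branch (hhyhyy, hhywwy, hwhhhw, hyhhyhywwy): 23 nodes
  'w'-branch (whhwhy, whhwywwyw, wyhyyhhwhyh, wywhwyhw, wyww): 28 nodes
  'y'-branch (yhwhwhh, yhyywhw, yhyyyywy): 16 nodes
Sum: 67

67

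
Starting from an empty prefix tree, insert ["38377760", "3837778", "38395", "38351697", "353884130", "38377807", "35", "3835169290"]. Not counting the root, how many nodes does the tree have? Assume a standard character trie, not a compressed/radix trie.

For each word, the new-node count is its length minus the longest prefix already in the trie:
  "38377760" → 8 new (3, 8, 3, 7, 7, 7, 6, 0)
  "3837778" → prefix "383777" already present; 1 new (8)
  "38395" → prefix "383" already present; 2 new (9, 5)
  "38351697" → prefix "383" already present; 5 new (5, 1, 6, 9, 7)
  "353884130" → prefix "3" already present; 8 new (5, 3, 8, 8, 4, 1, 3, 0)
  "38377807" → prefix "38377" already present; 3 new (8, 0, 7)
  "35" → prefix "35" already present; 0 new (none)
  "3835169290" → prefix "3835169" already present; 3 new (2, 9, 0)
Total nodes = 8 + 1 + 2 + 5 + 8 + 3 + 0 + 3 = 30

30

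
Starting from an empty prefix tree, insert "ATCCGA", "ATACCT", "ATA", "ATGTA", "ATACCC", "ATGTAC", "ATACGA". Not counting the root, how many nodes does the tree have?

17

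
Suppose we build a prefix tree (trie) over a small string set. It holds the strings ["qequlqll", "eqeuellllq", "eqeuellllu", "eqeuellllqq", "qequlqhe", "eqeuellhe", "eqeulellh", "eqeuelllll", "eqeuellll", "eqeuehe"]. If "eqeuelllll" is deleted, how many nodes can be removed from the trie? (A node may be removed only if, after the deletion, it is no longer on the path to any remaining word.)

A node on "eqeuelllll"'s path can go only if nothing else ends at it or branches off below it.
The suffix "l" (1 node) is used only by "eqeuelllll"; the node for "eqeuellll" still has the child "q", so pruning stops there.
Nodes removed: 1

1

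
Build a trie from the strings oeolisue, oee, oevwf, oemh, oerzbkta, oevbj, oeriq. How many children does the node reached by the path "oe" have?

Follow the path "oe" to its node, then look at its outgoing edges.
Distinct next characters after "oe": e, m, o, r, v.
That node has 5 child edges.

5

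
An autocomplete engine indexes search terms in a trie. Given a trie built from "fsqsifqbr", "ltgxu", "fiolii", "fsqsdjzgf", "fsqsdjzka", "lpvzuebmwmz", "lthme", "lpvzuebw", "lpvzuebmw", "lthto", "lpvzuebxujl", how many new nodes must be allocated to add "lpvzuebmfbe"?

3

Walking "lpvzuebmfbe" from the root, the first 8 characters ("lpvzuebm") follow existing edges; "f" is the first miss.
New nodes needed: |"lpvzuebmfbe"| − 8 = 11 − 8 = 3.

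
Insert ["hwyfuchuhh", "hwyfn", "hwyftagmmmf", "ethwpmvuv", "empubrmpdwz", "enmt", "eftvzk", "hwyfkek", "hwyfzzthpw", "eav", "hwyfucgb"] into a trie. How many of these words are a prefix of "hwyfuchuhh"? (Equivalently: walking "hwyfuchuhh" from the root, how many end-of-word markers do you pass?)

1

Walk "hwyfuchuhh" from the root; an end-of-word marker is hit whenever a stored word is a prefix of "hwyfuchuhh".
Prefixes of the query that are stored words: "hwyfuchuhh"
Count: 1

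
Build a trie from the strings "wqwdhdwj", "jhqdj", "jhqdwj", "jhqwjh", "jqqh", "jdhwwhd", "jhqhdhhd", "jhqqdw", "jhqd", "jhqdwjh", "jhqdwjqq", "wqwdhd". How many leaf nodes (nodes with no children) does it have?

9

Leaves are exactly the stored words that no other stored word extends.
Those words: "jdhwwhd", "jhqdj", "jhqdwjh", "jhqdwjqq", "jhqhdhhd", "jhqqdw", "jhqwjh", "jqqh", "wqwdhdwj"
Leaf count: 9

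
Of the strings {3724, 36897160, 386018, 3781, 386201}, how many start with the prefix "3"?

5

Traverse to the node for "3", then collect every word in that subtree.
Matches: "36897160", "3724", "3781", "386018", "386201"
Count: 5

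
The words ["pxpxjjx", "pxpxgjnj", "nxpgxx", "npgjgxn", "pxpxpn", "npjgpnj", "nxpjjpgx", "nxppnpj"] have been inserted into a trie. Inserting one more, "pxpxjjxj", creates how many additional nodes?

1

"pxpxjjx" is already a path in the trie; the remaining "j" must be added.
Each of the 1 remaining characters creates one node.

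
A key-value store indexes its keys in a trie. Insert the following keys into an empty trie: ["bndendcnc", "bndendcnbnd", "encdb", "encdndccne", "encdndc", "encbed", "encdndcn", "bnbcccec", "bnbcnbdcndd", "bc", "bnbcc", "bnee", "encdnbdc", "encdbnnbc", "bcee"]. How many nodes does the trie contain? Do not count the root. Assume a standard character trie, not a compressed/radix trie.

For each word, the new-node count is its length minus the longest prefix already in the trie:
  "bndendcnc" → 9 new (b, n, d, e, n, d, c, n, c)
  "bndendcnbnd" → prefix "bndendcn" already present; 3 new (b, n, d)
  "encdb" → 5 new (e, n, c, d, b)
  "encdndccne" → prefix "encd" already present; 6 new (n, d, c, c, n, e)
  "encdndc" → prefix "encdndc" already present; 0 new (none)
  "encbed" → prefix "enc" already present; 3 new (b, e, d)
  "encdndcn" → prefix "encdndc" already present; 1 new (n)
  "bnbcccec" → prefix "bn" already present; 6 new (b, c, c, c, e, c)
  "bnbcnbdcndd" → prefix "bnbc" already present; 7 new (n, b, d, c, n, d, d)
  "bc" → prefix "b" already present; 1 new (c)
  "bnbcc" → prefix "bnbcc" already present; 0 new (none)
  "bnee" → prefix "bn" already present; 2 new (e, e)
  "encdnbdc" → prefix "encdn" already present; 3 new (b, d, c)
  "encdbnnbc" → prefix "encdb" already present; 4 new (n, n, b, c)
  "bcee" → prefix "bc" already present; 2 new (e, e)
Total nodes = 9 + 3 + 5 + 6 + 0 + 3 + 1 + 6 + 7 + 1 + 0 + 2 + 3 + 4 + 2 = 52

52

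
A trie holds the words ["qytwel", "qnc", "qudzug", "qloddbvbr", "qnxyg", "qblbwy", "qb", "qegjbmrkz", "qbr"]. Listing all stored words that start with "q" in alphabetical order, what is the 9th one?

Words with prefix "q", in lexicographic order: "qb", "qblbwy", "qbr", "qegjbmrkz", "qloddbvbr", "qnc", "qnxyg", "qudzug", "qytwel"
The 9th is qytwel.

qytwel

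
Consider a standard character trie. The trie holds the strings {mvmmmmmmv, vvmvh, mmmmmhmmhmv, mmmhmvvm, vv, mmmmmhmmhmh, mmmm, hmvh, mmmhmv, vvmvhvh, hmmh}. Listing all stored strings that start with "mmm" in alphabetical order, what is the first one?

mmmhmv

DFS of the "mmm" subtree visits, in order: "mmmhmv", "mmmhmvvm", "mmmm", "mmmmmhmmhmh", "mmmmmhmmhmv"
Position 1: mmmhmv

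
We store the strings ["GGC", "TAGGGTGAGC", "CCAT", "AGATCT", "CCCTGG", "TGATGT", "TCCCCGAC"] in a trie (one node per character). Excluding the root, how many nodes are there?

39

Trace insertions, counting only characters that open a new branch:
  "GGC" → 3 new (G, G, C)
  "TAGGGTGAGC" → 10 new (T, A, G, G, G, T, G, A, G, C)
  "CCAT" → 4 new (C, C, A, T)
  "AGATCT" → 6 new (A, G, A, T, C, T)
  "CCCTGG" → prefix "CC" already present; 4 new (C, T, G, G)
  "TGATGT" → prefix "T" already present; 5 new (G, A, T, G, T)
  "TCCCCGAC" → prefix "T" already present; 7 new (C, C, C, C, G, A, C)
Total nodes = 3 + 10 + 4 + 6 + 4 + 5 + 7 = 39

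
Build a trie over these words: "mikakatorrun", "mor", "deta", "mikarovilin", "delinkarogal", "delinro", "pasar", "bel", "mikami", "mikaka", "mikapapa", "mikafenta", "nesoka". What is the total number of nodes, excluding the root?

62

For each word, the new-node count is its length minus the longest prefix already in the trie:
  "mikakatorrun" → 12 new (m, i, k, a, k, a, t, o, r, r, u, n)
  "mor" → prefix "m" already present; 2 new (o, r)
  "deta" → 4 new (d, e, t, a)
  "mikarovilin" → prefix "mika" already present; 7 new (r, o, v, i, l, i, n)
  "delinkarogal" → prefix "de" already present; 10 new (l, i, n, k, a, r, o, g, a, l)
  "delinro" → prefix "delin" already present; 2 new (r, o)
  "pasar" → 5 new (p, a, s, a, r)
  "bel" → 3 new (b, e, l)
  "mikami" → prefix "mika" already present; 2 new (m, i)
  "mikaka" → prefix "mikaka" already present; 0 new (none)
  "mikapapa" → prefix "mika" already present; 4 new (p, a, p, a)
  "mikafenta" → prefix "mika" already present; 5 new (f, e, n, t, a)
  "nesoka" → 6 new (n, e, s, o, k, a)
Total nodes = 12 + 2 + 4 + 7 + 10 + 2 + 5 + 3 + 2 + 0 + 4 + 5 + 6 = 62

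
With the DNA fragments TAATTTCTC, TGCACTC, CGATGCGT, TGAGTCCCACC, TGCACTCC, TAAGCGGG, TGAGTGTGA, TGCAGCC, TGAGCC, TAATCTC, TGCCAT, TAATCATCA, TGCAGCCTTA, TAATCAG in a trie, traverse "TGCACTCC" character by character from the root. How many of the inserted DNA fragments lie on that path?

Check each prefix of "TGCACTCC" against the stored set — each match is an end-marker on the path.
Prefixes of the query that are stored words: "TGCACTC", "TGCACTCC"
Count: 2

2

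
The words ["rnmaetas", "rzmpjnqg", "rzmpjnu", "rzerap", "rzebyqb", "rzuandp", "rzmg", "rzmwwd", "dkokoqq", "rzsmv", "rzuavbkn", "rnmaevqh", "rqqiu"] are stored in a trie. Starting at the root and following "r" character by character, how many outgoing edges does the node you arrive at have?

3

Walk "r" from the root, arriving at one node.
Characters that immediately follow "r" among the stored strings: {n, q, z}.
That node has 3 child edges.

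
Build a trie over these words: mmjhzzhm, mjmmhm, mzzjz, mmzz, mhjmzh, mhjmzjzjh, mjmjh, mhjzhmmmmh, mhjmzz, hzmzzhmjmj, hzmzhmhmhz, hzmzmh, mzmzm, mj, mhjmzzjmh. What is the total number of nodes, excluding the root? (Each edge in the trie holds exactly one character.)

For each word, the new-node count is its length minus the longest prefix already in the trie:
  "mmjhzzhm" → 8 new (m, m, j, h, z, z, h, m)
  "mjmmhm" → prefix "m" already present; 5 new (j, m, m, h, m)
  "mzzjz" → prefix "m" already present; 4 new (z, z, j, z)
  "mmzz" → prefix "mm" already present; 2 new (z, z)
  "mhjmzh" → prefix "m" already present; 5 new (h, j, m, z, h)
  "mhjmzjzjh" → prefix "mhjmz" already present; 4 new (j, z, j, h)
  "mjmjh" → prefix "mjm" already present; 2 new (j, h)
  "mhjzhmmmmh" → prefix "mhj" already present; 7 new (z, h, m, m, m, m, h)
  "mhjmzz" → prefix "mhjmz" already present; 1 new (z)
  "hzmzzhmjmj" → 10 new (h, z, m, z, z, h, m, j, m, j)
  "hzmzhmhmhz" → prefix "hzmz" already present; 6 new (h, m, h, m, h, z)
  "hzmzmh" → prefix "hzmz" already present; 2 new (m, h)
  "mzmzm" → prefix "mz" already present; 3 new (m, z, m)
  "mj" → prefix "mj" already present; 0 new (none)
  "mhjmzzjmh" → prefix "mhjmzz" already present; 3 new (j, m, h)
Total nodes = 8 + 5 + 4 + 2 + 5 + 4 + 2 + 7 + 1 + 10 + 6 + 2 + 3 + 0 + 3 = 62

62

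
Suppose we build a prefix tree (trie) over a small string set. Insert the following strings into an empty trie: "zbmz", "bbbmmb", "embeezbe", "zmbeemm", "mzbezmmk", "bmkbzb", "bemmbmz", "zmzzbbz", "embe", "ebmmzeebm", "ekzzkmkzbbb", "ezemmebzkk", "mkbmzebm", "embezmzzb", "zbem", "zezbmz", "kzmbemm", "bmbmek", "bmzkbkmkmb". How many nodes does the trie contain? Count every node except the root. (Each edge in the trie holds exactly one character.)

113

Insert word by word; a character creates a node only if that edge doesn't already exist:
  "zbmz" → 4 new (z, b, m, z)
  "bbbmmb" → 6 new (b, b, b, m, m, b)
  "embeezbe" → 8 new (e, m, b, e, e, z, b, e)
  "zmbeemm" → prefix "z" already present; 6 new (m, b, e, e, m, m)
  "mzbezmmk" → 8 new (m, z, b, e, z, m, m, k)
  "bmkbzb" → prefix "b" already present; 5 new (m, k, b, z, b)
  "bemmbmz" → prefix "b" already present; 6 new (e, m, m, b, m, z)
  "zmzzbbz" → prefix "zm" already present; 5 new (z, z, b, b, z)
  "embe" → prefix "embe" already present; 0 new (none)
  "ebmmzeebm" → prefix "e" already present; 8 new (b, m, m, z, e, e, b, m)
  "ekzzkmkzbbb" → prefix "e" already present; 10 new (k, z, z, k, m, k, z, b, b, b)
  "ezemmebzkk" → prefix "e" already present; 9 new (z, e, m, m, e, b, z, k, k)
  "mkbmzebm" → prefix "m" already present; 7 new (k, b, m, z, e, b, m)
  "embezmzzb" → prefix "embe" already present; 5 new (z, m, z, z, b)
  "zbem" → prefix "zb" already present; 2 new (e, m)
  "zezbmz" → prefix "z" already present; 5 new (e, z, b, m, z)
  "kzmbemm" → 7 new (k, z, m, b, e, m, m)
  "bmbmek" → prefix "bm" already present; 4 new (b, m, e, k)
  "bmzkbkmkmb" → prefix "bm" already present; 8 new (z, k, b, k, m, k, m, b)
Total nodes = 4 + 6 + 8 + 6 + 8 + 5 + 6 + 5 + 0 + 8 + 10 + 9 + 7 + 5 + 2 + 5 + 7 + 4 + 8 = 113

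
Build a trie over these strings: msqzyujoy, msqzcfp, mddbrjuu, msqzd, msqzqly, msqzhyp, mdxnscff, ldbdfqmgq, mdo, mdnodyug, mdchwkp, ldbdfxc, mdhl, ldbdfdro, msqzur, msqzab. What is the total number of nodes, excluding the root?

Trace insertions, counting only characters that open a new branch:
  "msqzyujoy" → 9 new (m, s, q, z, y, u, j, o, y)
  "msqzcfp" → prefix "msqz" already present; 3 new (c, f, p)
  "mddbrjuu" → prefix "m" already present; 7 new (d, d, b, r, j, u, u)
  "msqzd" → prefix "msqz" already present; 1 new (d)
  "msqzqly" → prefix "msqz" already present; 3 new (q, l, y)
  "msqzhyp" → prefix "msqz" already present; 3 new (h, y, p)
  "mdxnscff" → prefix "md" already present; 6 new (x, n, s, c, f, f)
  "ldbdfqmgq" → 9 new (l, d, b, d, f, q, m, g, q)
  "mdo" → prefix "md" already present; 1 new (o)
  "mdnodyug" → prefix "md" already present; 6 new (n, o, d, y, u, g)
  "mdchwkp" → prefix "md" already present; 5 new (c, h, w, k, p)
  "ldbdfxc" → prefix "ldbdf" already present; 2 new (x, c)
  "mdhl" → prefix "md" already present; 2 new (h, l)
  "ldbdfdro" → prefix "ldbdf" already present; 3 new (d, r, o)
  "msqzur" → prefix "msqz" already present; 2 new (u, r)
  "msqzab" → prefix "msqz" already present; 2 new (a, b)
Total nodes = 9 + 3 + 7 + 1 + 3 + 3 + 6 + 9 + 1 + 6 + 5 + 2 + 2 + 3 + 2 + 2 = 64

64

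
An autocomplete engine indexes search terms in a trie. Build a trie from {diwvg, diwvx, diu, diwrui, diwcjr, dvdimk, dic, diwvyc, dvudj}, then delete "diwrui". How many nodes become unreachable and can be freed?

Walk "diwrui" from the leaf back toward the root, removing each node that no remaining word uses.
The suffix "rui" (3 nodes) is used only by "diwrui"; the node for "diw" still has the child "v", so pruning stops there.
Nodes removed: 3

3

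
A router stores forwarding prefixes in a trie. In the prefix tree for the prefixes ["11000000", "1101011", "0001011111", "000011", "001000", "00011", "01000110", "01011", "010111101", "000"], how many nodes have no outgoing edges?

8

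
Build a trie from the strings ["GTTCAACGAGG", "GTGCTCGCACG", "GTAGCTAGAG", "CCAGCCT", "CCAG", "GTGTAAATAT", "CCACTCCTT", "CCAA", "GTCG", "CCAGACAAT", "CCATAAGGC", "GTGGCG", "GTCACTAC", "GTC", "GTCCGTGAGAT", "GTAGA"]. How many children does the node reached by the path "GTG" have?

Follow the path "GTG" to its node, then look at its outgoing edges.
Distinct next characters after "GTG": C, G, T.
That node has 3 child edges.

3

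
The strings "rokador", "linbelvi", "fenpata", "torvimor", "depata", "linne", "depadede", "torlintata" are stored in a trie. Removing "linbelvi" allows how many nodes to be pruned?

A node on "linbelvi"'s path can go only if nothing else ends at it or branches off below it.
The suffix "belvi" (5 nodes) is used only by "linbelvi"; the node for "lin" still has the child "n", so pruning stops there.
Nodes removed: 5

5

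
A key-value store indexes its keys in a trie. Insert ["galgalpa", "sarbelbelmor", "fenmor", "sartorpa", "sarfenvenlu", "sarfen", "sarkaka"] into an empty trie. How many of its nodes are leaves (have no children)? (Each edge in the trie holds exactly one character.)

6

A leaf is a node with no children — equivalently, the end of a word that is not a proper prefix of any other stored word.
Those words: "fenmor", "galgalpa", "sarbelbelmor", "sarfenvenlu", "sarkaka", "sartorpa"
Leaf count: 6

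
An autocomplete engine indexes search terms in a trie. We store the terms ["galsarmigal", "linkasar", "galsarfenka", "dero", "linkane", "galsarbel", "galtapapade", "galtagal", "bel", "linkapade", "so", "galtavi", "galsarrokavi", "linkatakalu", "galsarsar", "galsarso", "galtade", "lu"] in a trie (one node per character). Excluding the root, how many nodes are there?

74

For each word, the new-node count is its length minus the longest prefix already in the trie:
  "galsarmigal" → 11 new (g, a, l, s, a, r, m, i, g, a, l)
  "linkasar" → 8 new (l, i, n, k, a, s, a, r)
  "galsarfenka" → prefix "galsar" already present; 5 new (f, e, n, k, a)
  "dero" → 4 new (d, e, r, o)
  "linkane" → prefix "linka" already present; 2 new (n, e)
  "galsarbel" → prefix "galsar" already present; 3 new (b, e, l)
  "galtapapade" → prefix "gal" already present; 8 new (t, a, p, a, p, a, d, e)
  "galtagal" → prefix "galta" already present; 3 new (g, a, l)
  "bel" → 3 new (b, e, l)
  "linkapade" → prefix "linka" already present; 4 new (p, a, d, e)
  "so" → 2 new (s, o)
  "galtavi" → prefix "galta" already present; 2 new (v, i)
  "galsarrokavi" → prefix "galsar" already present; 6 new (r, o, k, a, v, i)
  "linkatakalu" → prefix "linka" already present; 6 new (t, a, k, a, l, u)
  "galsarsar" → prefix "galsar" already present; 3 new (s, a, r)
  "galsarso" → prefix "galsars" already present; 1 new (o)
  "galtade" → prefix "galta" already present; 2 new (d, e)
  "lu" → prefix "l" already present; 1 new (u)
Total nodes = 11 + 8 + 5 + 4 + 2 + 3 + 8 + 3 + 3 + 4 + 2 + 2 + 6 + 6 + 3 + 1 + 2 + 1 = 74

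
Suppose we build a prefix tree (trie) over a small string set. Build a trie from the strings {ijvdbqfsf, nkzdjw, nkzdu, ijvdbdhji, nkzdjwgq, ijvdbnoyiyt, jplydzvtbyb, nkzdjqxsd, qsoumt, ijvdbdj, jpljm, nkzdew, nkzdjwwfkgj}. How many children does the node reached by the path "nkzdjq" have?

Follow the path "nkzdjq" to its node, then look at its outgoing edges.
Distinct next characters after "nkzdjq": x.
That node has 1 child edge.

1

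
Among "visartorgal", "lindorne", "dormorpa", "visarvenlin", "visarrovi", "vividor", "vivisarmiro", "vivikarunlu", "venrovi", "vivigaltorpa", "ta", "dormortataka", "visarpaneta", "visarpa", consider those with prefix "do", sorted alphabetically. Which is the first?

Words with prefix "do", in lexicographic order: "dormorpa", "dormortataka"
The 1st is dormorpa.

dormorpa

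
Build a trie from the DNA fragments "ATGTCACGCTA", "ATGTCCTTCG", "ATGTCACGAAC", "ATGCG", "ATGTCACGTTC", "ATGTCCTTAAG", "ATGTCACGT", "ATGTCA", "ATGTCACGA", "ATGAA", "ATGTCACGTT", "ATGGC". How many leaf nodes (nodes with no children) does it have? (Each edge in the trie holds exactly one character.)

8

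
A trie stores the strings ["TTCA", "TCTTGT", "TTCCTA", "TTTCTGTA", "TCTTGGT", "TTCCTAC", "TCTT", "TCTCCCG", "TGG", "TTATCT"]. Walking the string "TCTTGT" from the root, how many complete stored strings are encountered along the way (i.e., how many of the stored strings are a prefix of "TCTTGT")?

Check each prefix of "TCTTGT" against the stored set — each match is an end-marker on the path.
Prefixes of the query that are stored words: "TCTT", "TCTTGT"
Count: 2

2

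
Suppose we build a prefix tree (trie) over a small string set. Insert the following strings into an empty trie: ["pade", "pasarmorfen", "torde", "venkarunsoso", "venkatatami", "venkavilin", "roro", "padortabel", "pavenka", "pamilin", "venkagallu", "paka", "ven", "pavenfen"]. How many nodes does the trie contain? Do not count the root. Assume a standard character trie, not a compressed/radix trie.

Count nodes per top-level branch (shared prefixes stored once):
  'p'-branch (pade, padortabel, paka, pamilin, pasarmorfen, pavenfen, pavenka): 35 nodes
  'r'-branch (roro): 4 nodes
  't'-branch (torde): 5 nodes
  'v'-branch (ven, venkagallu, venkarunsoso, venkatatami, venkavilin): 28 nodes
Sum: 72

72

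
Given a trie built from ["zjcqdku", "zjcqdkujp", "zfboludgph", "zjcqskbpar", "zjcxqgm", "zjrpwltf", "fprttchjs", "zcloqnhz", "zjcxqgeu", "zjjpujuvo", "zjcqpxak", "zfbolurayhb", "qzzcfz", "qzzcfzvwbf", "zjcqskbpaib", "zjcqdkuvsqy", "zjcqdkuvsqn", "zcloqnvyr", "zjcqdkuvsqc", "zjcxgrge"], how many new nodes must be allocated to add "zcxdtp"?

4

"zc" is already a path in the trie; the remaining "xdtp" must be added.
Each of the 4 remaining characters creates one node.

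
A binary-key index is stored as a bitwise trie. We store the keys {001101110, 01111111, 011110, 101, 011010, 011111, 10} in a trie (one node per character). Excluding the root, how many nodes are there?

Trace insertions, counting only characters that open a new branch:
  "001101110" → 9 new (0, 0, 1, 1, 0, 1, 1, 1, 0)
  "01111111" → prefix "0" already present; 7 new (1, 1, 1, 1, 1, 1, 1)
  "011110" → prefix "01111" already present; 1 new (0)
  "101" → 3 new (1, 0, 1)
  "011010" → prefix "011" already present; 3 new (0, 1, 0)
  "011111" → prefix "011111" already present; 0 new (none)
  "10" → prefix "10" already present; 0 new (none)
Total nodes = 9 + 7 + 1 + 3 + 3 + 0 + 0 = 23

23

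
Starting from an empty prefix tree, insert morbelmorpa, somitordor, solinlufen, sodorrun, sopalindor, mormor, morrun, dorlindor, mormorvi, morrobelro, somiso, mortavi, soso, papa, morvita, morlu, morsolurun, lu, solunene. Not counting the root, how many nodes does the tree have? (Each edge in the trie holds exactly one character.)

Trace insertions, counting only characters that open a new branch:
  "morbelmorpa" → 11 new (m, o, r, b, e, l, m, o, r, p, a)
  "somitordor" → 10 new (s, o, m, i, t, o, r, d, o, r)
  "solinlufen" → prefix "so" already present; 8 new (l, i, n, l, u, f, e, n)
  "sodorrun" → prefix "so" already present; 6 new (d, o, r, r, u, n)
  "sopalindor" → prefix "so" already present; 8 new (p, a, l, i, n, d, o, r)
  "mormor" → prefix "mor" already present; 3 new (m, o, r)
  "morrun" → prefix "mor" already present; 3 new (r, u, n)
  "dorlindor" → 9 new (d, o, r, l, i, n, d, o, r)
  "mormorvi" → prefix "mormor" already present; 2 new (v, i)
  "morrobelro" → prefix "morr" already present; 6 new (o, b, e, l, r, o)
  "somiso" → prefix "somi" already present; 2 new (s, o)
  "mortavi" → prefix "mor" already present; 4 new (t, a, v, i)
  "soso" → prefix "so" already present; 2 new (s, o)
  "papa" → 4 new (p, a, p, a)
  "morvita" → prefix "mor" already present; 4 new (v, i, t, a)
  "morlu" → prefix "mor" already present; 2 new (l, u)
  "morsolurun" → prefix "mor" already present; 7 new (s, o, l, u, r, u, n)
  "lu" → 2 new (l, u)
  "solunene" → prefix "sol" already present; 5 new (u, n, e, n, e)
Total nodes = 11 + 10 + 8 + 6 + 8 + 3 + 3 + 9 + 2 + 6 + 2 + 4 + 2 + 4 + 4 + 2 + 7 + 2 + 5 = 98

98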